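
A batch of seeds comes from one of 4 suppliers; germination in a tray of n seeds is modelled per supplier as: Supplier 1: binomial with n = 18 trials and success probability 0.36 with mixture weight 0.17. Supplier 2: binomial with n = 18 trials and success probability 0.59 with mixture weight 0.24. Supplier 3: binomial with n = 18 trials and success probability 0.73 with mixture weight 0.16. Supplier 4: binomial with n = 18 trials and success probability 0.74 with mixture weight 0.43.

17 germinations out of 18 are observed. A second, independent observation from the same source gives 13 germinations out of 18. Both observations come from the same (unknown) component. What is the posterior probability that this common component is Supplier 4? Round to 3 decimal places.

Apply Bayes' rule: the posterior for each component is proportional to its prior times its likelihood at x.
Since both observations come from the same component, the likelihood for component k is f_k(x₁)·f_k(x₂).
  L_1 = [C(18,17)·0.36^17·0.64^1 = 18·2.86512e-08·0.64 = 3.30062e-07] × [0.00156932] = 5.17973e-10
  L_2 = [C(18,17)·0.59^17·0.41^1 = 18·0.000127199·0.41 = 0.00093873] × [0.104202] = 9.78173e-05
  L_3 = [C(18,17)·0.73^17·0.27^1 = 18·0.00474776·0.27 = 0.0230741] × [0.20554] = 0.00474264
  L_4 = [C(18,17)·0.74^17·0.26^1 = 18·0.00598328·0.26 = 0.0280017] × [0.203123] = 0.00568779
Multiply by the mixture weights:
  π_1·L_1 = 0.17 × 5.17973e-10 = 8.80554e-11
  π_2·L_2 = 0.24 × 9.78173e-05 = 2.34761e-05
  π_3·L_3 = 0.16 × 0.00474264 = 0.000758823
  π_4·L_4 = 0.43 × 0.00568779 = 0.00244575
Denominator: 8.80554e-11 + 2.34761e-05 + 0.000758823 + 0.00244575 = 0.00322805
P(Supplier 4 | data) = 0.00244575 / 0.00322805 ≈ 0.758

0.758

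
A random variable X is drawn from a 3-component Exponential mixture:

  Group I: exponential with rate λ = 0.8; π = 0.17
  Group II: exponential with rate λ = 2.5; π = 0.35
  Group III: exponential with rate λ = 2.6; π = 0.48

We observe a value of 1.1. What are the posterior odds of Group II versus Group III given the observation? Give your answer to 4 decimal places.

0.7826

Only the two components matter; the odds are (π_i f_i(x)) / (π_j f_j(x)).
Evaluate each component's likelihood at the observed value:
  p_I = 0.8·e^(−0.8·1.1) = 0.8·e^(−0.8800) = 0.331826
  p_II = 2.5·e^(−2.5·1.1) = 2.5·e^(−2.7500) = 0.15982
  p_III = 2.6·e^(−2.6·1.1) = 2.6·e^(−2.8600) = 0.148899
0.0559369 / 0.0714714 ≈ 0.7826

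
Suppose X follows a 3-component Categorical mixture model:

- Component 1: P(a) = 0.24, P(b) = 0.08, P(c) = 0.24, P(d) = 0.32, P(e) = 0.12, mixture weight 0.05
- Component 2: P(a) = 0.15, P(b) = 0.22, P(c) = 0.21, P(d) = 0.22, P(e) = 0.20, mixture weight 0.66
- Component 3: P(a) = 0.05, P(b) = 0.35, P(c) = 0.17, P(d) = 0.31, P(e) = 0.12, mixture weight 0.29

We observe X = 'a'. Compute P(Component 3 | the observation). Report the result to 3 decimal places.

The responsibility of component k is w_k f_k(x) divided by Σ_j w_j f_j(x).
Evaluate each component's likelihood at the observed value:
  p_1 = 0.24
  p_2 = 0.15
  p_3 = 0.05
Weight by the priors:
  w_1·p_1 = 0.05 × 0.24 = 0.012
  w_2·p_2 = 0.66 × 0.15 = 0.099
  w_3·p_3 = 0.29 × 0.05 = 0.0145
Denominator: 0.012 + 0.099 + 0.0145 = 0.1255
P(Component 3 | data) ≈ 0.116

0.116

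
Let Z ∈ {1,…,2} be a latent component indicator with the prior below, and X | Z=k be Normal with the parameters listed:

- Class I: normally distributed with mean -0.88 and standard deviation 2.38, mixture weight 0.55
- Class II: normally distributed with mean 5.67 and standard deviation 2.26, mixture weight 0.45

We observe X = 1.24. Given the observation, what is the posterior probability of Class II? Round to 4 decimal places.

By Bayes' theorem, P(k | x) = P(Z=k) f_k(x) / Σ_j P(Z=j) f_j(x).
Component likelihoods at x = 1.24:
  L_I = (1/(2.38·√(2π)))·exp(−(1.24−-0.88)²/(2·2.38²)) = 0.167623·exp(-0.39672) = 0.11273
  L_II = (1/(2.26·√(2π)))·exp(−(1.24−5.67)²/(2·2.26²)) = 0.176523·exp(-1.92115) = 0.0258499
Prior × likelihood for each component:
  P(Z=I)·L_I = 0.55 × 0.11273 = 0.0620013
  P(Z=II)·L_II = 0.45 × 0.0258499 = 0.0116324
Sum: 0.0620013 + 0.0116324 = 0.0736338
P(Class II | data) = 0.0116324 / 0.0736338 ≈ 0.1580

0.1580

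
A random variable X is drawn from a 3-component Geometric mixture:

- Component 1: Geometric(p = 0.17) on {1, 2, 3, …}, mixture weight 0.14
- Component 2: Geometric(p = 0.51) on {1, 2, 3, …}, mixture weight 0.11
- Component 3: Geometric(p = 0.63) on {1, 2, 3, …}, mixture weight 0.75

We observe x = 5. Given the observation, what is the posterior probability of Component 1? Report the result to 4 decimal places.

0.4830

P(component k | x) = π_k·f_k(x) / marginal(x), where marginal(x) = Σ_j π_j·f_j(x).
Component likelihoods at x = 5:
  L_1 = 0.17·(1−0.17)^4 = 0.17·0.474583 = 0.0806791
  L_2 = 0.51·(1−0.51)^4 = 0.51·0.057648 = 0.0294005
  L_3 = 0.63·(1−0.63)^4 = 0.63·0.0187416 = 0.0118072
Unnormalised posteriors:
  π_1·L_1 = 0.14 × 0.0806791 = 0.0112951
  π_2·L_2 = 0.11 × 0.0294005 = 0.00323405
  π_3·L_3 = 0.75 × 0.0118072 = 0.00885541
Marginal: 0.0112951 + 0.00323405 + 0.00885541 = 0.0233845
P(Component 1 | 5) ≈ 0.4830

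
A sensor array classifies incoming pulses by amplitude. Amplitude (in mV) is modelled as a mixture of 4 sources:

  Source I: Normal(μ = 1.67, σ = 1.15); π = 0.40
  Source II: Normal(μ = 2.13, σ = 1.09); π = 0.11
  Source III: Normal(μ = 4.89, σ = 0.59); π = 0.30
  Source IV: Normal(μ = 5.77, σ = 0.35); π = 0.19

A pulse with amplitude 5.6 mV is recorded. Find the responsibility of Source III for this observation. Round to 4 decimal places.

0.3374

P(component k | x) = π_k·f_k(x) / marginal(x), where marginal(x) = Σ_j π_j·f_j(x).
Component likelihoods at x = 5.6 mV:
  p_I = (1/(1.15·√(2π)))·exp(−(5.6−1.67)²/(2·1.15²)) = 0.346906·exp(-5.83928) = 0.00100982
  p_II = (1/(1.09·√(2π)))·exp(−(5.6−2.13)²/(2·1.09²)) = 0.366002·exp(-5.06729) = 0.00230561
  p_III = (1/(0.59·√(2π)))·exp(−(5.6−4.89)²/(2·0.59²)) = 0.676173·exp(-0.72407) = 0.327791
  p_IV = (1/(0.35·√(2π)))·exp(−(5.6−5.77)²/(2·0.35²)) = 1.139835·exp(-0.11796) = 1.01301
Multiply by the mixture weights:
  π_I·p_I = 0.40 × 0.00100982 = 0.000403928
  π_II·p_II = 0.11 × 0.00230561 = 0.000253617
  π_III·p_III = 0.30 × 0.327791 = 0.0983373
  π_IV·p_IV = 0.19 × 1.01301 = 0.192472
Marginal: 0.000403928 + 0.000253617 + 0.0983373 + 0.192472 = 0.291466
P(Source III | 5.6 mV) ≈ 0.3374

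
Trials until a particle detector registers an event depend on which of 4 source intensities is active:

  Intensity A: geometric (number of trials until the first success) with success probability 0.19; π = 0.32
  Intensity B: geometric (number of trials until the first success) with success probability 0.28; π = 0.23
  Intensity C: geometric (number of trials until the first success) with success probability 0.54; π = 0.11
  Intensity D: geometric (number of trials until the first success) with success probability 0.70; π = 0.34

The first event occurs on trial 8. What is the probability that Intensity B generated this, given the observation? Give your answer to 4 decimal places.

0.3124

Posterior ∝ prior × likelihood, so P(k | x) ∝ P(Z=k) f_k(x); normalise over all components.
Evaluate each component's likelihood at the observed value:
  L_A = 0.19·(1−0.19)^7 = 0.19·0.228768 = 0.0434659
  L_B = 0.28·(1−0.28)^7 = 0.28·0.100306 = 0.0280857
  L_C = 0.54·(1−0.54)^7 = 0.54·0.00435818 = 0.00235342
  L_D = 0.70·(1−0.70)^7 = 0.70·0.0002187 = 0.00015309
Unnormalised posteriors:
  P(Z=A)·L_A = 0.32 × 0.0434659 = 0.0139091
  P(Z=B)·L_B = 0.23 × 0.0280857 = 0.00645971
  P(Z=C)·L_C = 0.11 × 0.00235342 = 0.000258876
  P(Z=D)·L_D = 0.34 × 0.00015309 = 5.20506e-05
Evidence: 0.0139091 + 0.00645971 + 0.000258876 + 5.20506e-05 = 0.0206797
P(Intensity B | 8) = 0.00645971 / 0.0206797 ≈ 0.3124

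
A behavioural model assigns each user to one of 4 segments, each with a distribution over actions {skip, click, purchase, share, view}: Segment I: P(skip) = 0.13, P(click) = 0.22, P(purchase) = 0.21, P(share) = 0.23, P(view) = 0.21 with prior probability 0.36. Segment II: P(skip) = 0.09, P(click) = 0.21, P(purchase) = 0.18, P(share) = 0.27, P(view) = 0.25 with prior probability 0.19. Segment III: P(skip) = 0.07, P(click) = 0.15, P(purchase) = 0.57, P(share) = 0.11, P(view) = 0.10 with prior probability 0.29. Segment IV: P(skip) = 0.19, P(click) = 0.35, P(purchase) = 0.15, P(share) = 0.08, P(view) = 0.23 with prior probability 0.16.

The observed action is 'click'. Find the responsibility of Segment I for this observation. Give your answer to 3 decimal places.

By Bayes' theorem, P(k | x) = w_k f_k(x) / Σ_j w_j f_j(x).
Categorical probabilities:
  L_I = P(click | comp) = 0.22
  L_II = P(click | comp) = 0.21
  L_III = P(click | comp) = 0.15
  L_IV = P(click | comp) = 0.35
Weight by the priors:
  w_I·L_I = 0.36 × 0.22 = 0.0792
  w_II·L_II = 0.19 × 0.21 = 0.0399
  w_III·L_III = 0.29 × 0.15 = 0.0435
  w_IV·L_IV = 0.16 × 0.35 = 0.056
Marginal: 0.0792 + 0.0399 + 0.0435 + 0.056 = 0.2186
P(Segment I | x) = 0.0792 / 0.2186 ≈ 0.362

0.362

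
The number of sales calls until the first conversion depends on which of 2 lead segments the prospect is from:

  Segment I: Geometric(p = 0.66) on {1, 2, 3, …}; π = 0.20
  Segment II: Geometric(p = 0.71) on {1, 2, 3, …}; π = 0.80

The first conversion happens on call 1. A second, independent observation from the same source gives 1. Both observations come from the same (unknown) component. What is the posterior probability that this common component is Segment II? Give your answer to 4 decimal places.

Posterior ∝ prior × likelihood, so P(k | x) ∝ P(Z=k) f_k(x); normalise over all components.
Since both observations come from the same component, the likelihood for component k is f_k(x₁)·f_k(x₂).
  p_I = [0.66·(1−0.66)^0 = 0.66·1 = 0.66] × [0.66] = 0.4356
  p_II = [0.71·(1−0.71)^0 = 0.71·1 = 0.71] × [0.71] = 0.5041
Weight by the priors:
  P(Z=I)·p_I = 0.20 × 0.4356 = 0.08712
  P(Z=II)·p_II = 0.80 × 0.5041 = 0.40328
Denominator: 0.08712 + 0.40328 = 0.4904
So the posterior for Segment II is 0.40328 / 0.4904 ≈ 0.8223.

0.8223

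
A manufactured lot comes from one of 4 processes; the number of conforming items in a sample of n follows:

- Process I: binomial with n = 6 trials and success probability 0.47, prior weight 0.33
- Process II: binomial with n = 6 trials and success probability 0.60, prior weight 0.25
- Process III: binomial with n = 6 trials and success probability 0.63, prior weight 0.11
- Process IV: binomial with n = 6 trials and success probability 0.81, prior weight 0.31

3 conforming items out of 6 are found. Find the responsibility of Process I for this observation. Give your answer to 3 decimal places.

0.460

Posterior ∝ prior × likelihood, so P(k | x) ∝ P(Z=k) f_k(x); normalise over all components.
Binomial probabilities:
  f_I = 0.309137
  f_II = 0.27648
  f_III = 0.253313
  f_IV = 0.0729031
Weight by the priors:
  P(Z=I)·f_I = 0.33 × 0.309137 = 0.102015
  P(Z=II)·f_II = 0.25 × 0.27648 = 0.06912
  P(Z=III)·f_III = 0.11 × 0.253313 = 0.0278644
  P(Z=IV)·f_IV = 0.31 × 0.0729031 = 0.0226
Evidence: 0.102015 + 0.06912 + 0.0278644 + 0.0226 = 0.2216
P(Process I | data) ≈ 0.460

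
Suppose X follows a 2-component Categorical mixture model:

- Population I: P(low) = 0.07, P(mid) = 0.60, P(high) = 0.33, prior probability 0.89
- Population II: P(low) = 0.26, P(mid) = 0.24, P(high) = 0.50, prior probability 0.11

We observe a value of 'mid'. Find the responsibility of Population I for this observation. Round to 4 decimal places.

0.9529

By Bayes' theorem, P(k | x) = w_k f_k(x) / Σ_j w_j f_j(x).
Component likelihoods at x = 'mid':
  f_I = P(mid | comp) = 0.60
  f_II = P(mid | comp) = 0.24
Multiply by the mixture weights:
  w_I·f_I = 0.89 × 0.6 = 0.534
  w_II·f_II = 0.11 × 0.24 = 0.0264
Normaliser: 0.534 + 0.0264 = 0.5604
Responsibility of Population I: 0.534 / 0.5604 ≈ 0.9529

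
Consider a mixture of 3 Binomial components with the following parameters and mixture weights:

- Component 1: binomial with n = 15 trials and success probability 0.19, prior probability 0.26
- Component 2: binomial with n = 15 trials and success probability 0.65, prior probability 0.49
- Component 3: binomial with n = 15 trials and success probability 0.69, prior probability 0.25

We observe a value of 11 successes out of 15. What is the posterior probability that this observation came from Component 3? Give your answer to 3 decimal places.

0.377

Apply Bayes' rule: the posterior for each component is proportional to its prior times its likelihood at x.
Component likelihoods at x = 11 successes out of 15:
  L_1 = C(15,11)·0.19^11·0.81^4 = 1365·1.1649e-08·0.430467 = 6.84482e-06
  L_2 = C(15,11)·0.65^11·0.35^4 = 1365·0.00875078·0.0150062 = 0.179247
  L_3 = C(15,11)·0.69^11·0.31^4 = 1365·0.0168787·0.00923521 = 0.212774
Weight by the priors:
  w_1·L_1 = 0.26 × 6.84482e-06 = 1.77965e-06
  w_2·L_2 = 0.49 × 0.179247 = 0.087831
  w_3·L_3 = 0.25 × 0.212774 = 0.0531936
Denominator: 1.77965e-06 + 0.087831 + 0.0531936 = 0.141026
Responsibility of Component 3: 0.0531936 / 0.141026 ≈ 0.377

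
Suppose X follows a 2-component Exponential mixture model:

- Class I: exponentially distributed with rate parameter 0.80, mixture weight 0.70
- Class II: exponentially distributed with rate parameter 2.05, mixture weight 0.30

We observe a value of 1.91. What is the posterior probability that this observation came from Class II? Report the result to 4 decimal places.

0.0916

P(component k | x) = π_k·f_k(x) / marginal(x), where marginal(x) = Σ_j π_j·f_j(x).
Evaluate each component's likelihood at the observed value:
  f_I = 0.80·e^(−0.80·1.91) = 0.80·e^(−1.5280) = 0.173575
  f_II = 2.05·e^(−2.05·1.91) = 2.05·e^(−3.9155) = 0.0408577
Prior × likelihood for each component:
  π_I·f_I = 0.70 × 0.173575 = 0.121503
  π_II·f_II = 0.30 × 0.0408577 = 0.0122573
Sum: 0.121503 + 0.0122573 = 0.13376
P(Class II | 1.91) ≈ 0.0916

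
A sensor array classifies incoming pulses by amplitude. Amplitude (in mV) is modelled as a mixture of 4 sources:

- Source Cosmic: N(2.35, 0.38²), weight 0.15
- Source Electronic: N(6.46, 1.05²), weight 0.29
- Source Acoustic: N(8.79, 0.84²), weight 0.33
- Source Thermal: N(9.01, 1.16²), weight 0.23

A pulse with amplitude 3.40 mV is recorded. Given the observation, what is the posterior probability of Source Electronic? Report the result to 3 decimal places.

0.313

P(component k | x) = π_k·f_k(x) / marginal(x), where marginal(x) = Σ_j π_j·f_j(x).
Normal densities:
  L_Cosmic = (1/(0.38·√(2π)))·exp(−(3.40−2.35)²/(2·0.38²)) = 1.049848·exp(-3.81752) = 0.023078
  L_Electronic = (1/(1.05·√(2π)))·exp(−(3.40−6.46)²/(2·1.05²)) = 0.379945·exp(-4.24653) = 0.00543846
  L_Acoustic = (1/(0.84·√(2π)))·exp(−(3.40−8.79)²/(2·0.84²)) = 0.474931·exp(-20.58681) = 5.44371e-10
  L_Thermal = (1/(1.16·√(2π)))·exp(−(3.40−9.01)²/(2·1.16²)) = 0.343916·exp(-11.69445) = 2.86825e-06
Weight by the priors:
  π_Cosmic·L_Cosmic = 0.15 × 0.023078 = 0.0034617
  π_Electronic·L_Electronic = 0.29 × 0.00543846 = 0.00157715
  π_Acoustic·L_Acoustic = 0.33 × 5.44371e-10 = 1.79642e-10
  π_Thermal·L_Thermal = 0.23 × 2.86825e-06 = 6.59698e-07
Marginal: 0.0034617 + 0.00157715 + 1.79642e-10 + 6.59698e-07 = 0.00503951
P(Source Electronic | data) ≈ 0.313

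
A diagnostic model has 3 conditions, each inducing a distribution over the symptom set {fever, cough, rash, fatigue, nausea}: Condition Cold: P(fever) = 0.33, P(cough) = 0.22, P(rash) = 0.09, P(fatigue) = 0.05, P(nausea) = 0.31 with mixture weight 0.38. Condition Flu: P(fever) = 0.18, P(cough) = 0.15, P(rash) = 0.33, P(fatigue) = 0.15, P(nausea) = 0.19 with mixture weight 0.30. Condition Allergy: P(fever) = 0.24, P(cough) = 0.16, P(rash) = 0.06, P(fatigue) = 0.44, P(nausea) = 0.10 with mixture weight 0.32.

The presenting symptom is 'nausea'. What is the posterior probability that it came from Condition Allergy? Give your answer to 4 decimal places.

0.1547

The responsibility of component k is P(Z=k) f_k(x) divided by Σ_j P(Z=j) f_j(x).
Categorical probabilities:
  f_Cold = P(nausea | comp) = 0.31
  f_Flu = P(nausea | comp) = 0.19
  f_Allergy = P(nausea | comp) = 0.10
Unnormalised posteriors:
  P(Z=Cold)·f_Cold = 0.38 × 0.31 = 0.1178
  P(Z=Flu)·f_Flu = 0.30 × 0.19 = 0.057
  P(Z=Allergy)·f_Allergy = 0.32 × 0.1 = 0.032
Denominator: 0.1178 + 0.057 + 0.032 = 0.2068
Responsibility of Condition Allergy: 0.032 / 0.2068 ≈ 0.1547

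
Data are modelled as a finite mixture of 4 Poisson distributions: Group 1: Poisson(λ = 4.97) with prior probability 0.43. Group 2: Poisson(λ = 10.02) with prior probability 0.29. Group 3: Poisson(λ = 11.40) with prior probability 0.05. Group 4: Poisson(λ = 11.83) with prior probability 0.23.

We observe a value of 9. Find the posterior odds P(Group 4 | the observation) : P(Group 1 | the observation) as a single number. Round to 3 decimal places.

Only the two components matter; the odds are (w_i f_i(x)) / (w_j f_j(x)).
Evaluate each component's likelihood at the observed value:
  L_1 = e^(−4.97)·4.97^9/9! = 0.0353998
  L_2 = e^(−10.02)·10.02^9/9! = 0.124858
  L_3 = e^(−11.40)·11.40^9/9! = 0.100328
  L_4 = e^(−11.83)·11.83^9/9! = 0.0910743
Odds = (0.23/0.43) × (0.0910743/0.0353998) = 0.534884 × 2.57274 ≈ 1.376

1.376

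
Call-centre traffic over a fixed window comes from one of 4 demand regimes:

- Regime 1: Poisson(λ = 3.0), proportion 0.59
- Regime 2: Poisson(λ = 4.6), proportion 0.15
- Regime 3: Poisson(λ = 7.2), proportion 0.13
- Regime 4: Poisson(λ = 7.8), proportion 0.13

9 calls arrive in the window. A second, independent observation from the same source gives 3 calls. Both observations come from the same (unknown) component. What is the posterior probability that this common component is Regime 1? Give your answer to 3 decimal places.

0.167

The responsibility of component k is π_k f_k(x) divided by Σ_j π_j f_j(x).
Since both observations come from the same component, the likelihood for component k is f_k(x₁)·f_k(x₂).
  f_1 = [0.0027005] × [0.224042] = 0.000605026
  f_2 = [0.0255448] × [0.163068] = 0.00416553
  f_3 = [0.106982] × [0.0464436] = 0.00496861
  f_4 = [0.120668] × [0.0324068] = 0.00391045
Multiply by the mixture weights:
  π_1·f_1 = 0.59 × 0.000605026 = 0.000356965
  π_2·f_2 = 0.15 × 0.00416553 = 0.00062483
  π_3·f_3 = 0.13 × 0.00496861 = 0.00064592
  π_4·f_4 = 0.13 × 0.00391045 = 0.000508359
Sum: 0.000356965 + 0.00062483 + 0.00064592 + 0.000508359 = 0.00213607
P(Regime 1 | x) ≈ 0.167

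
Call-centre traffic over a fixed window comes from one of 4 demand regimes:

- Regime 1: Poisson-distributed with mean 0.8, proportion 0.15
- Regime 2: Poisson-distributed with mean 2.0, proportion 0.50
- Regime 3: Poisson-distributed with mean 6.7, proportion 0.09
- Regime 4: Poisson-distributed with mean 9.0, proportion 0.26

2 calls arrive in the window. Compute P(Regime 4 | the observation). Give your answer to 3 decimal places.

0.008

By Bayes' theorem, P(k | x) = π_k f_k(x) / Σ_j π_j f_j(x).
Evaluate each component's likelihood at the observed value:
  f_1 = e^(−0.8)·0.8^2/2! = 0.143785
  f_2 = e^(−2.0)·2.0^2/2! = 0.270671
  f_3 = e^(−6.7)·6.7^2/2! = 0.0276278
  f_4 = e^(−9.0)·9.0^2/2! = 0.0049981
Prior × likelihood for each component:
  π_1·f_1 = 0.15 × 0.143785 = 0.0215678
  π_2·f_2 = 0.50 × 0.270671 = 0.135335
  π_3·f_3 = 0.09 × 0.0276278 = 0.0024865
  π_4·f_4 = 0.26 × 0.0049981 = 0.00129951
Marginal: 0.0215678 + 0.135335 + 0.0024865 + 0.00129951 = 0.160689
So the posterior for Regime 4 is 0.00129951 / 0.160689 ≈ 0.008.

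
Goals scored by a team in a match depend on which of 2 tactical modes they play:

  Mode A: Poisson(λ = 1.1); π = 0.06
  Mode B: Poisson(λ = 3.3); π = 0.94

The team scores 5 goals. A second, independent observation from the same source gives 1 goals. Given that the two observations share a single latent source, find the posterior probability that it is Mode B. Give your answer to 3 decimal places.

By Bayes' theorem, P(k | x) = P(Z=k) f_k(x) / Σ_j P(Z=j) f_j(x).
Since both observations come from the same component, the likelihood for component k is f_k(x₁)·f_k(x₂).
  p_A = [0.00446744] × [0.366158] = 0.00163579
  p_B = [0.120286] × [0.121714] = 0.0146406
Multiply by the mixture weights:
  P(Z=A)·p_A = 0.06 × 0.00163579 = 9.81473e-05
  P(Z=B)·p_B = 0.94 × 0.0146406 = 0.0137622
Evidence: 9.81473e-05 + 0.0137622 = 0.0138603
Responsibility of Mode B: 0.0137622 / 0.0138603 ≈ 0.993

0.993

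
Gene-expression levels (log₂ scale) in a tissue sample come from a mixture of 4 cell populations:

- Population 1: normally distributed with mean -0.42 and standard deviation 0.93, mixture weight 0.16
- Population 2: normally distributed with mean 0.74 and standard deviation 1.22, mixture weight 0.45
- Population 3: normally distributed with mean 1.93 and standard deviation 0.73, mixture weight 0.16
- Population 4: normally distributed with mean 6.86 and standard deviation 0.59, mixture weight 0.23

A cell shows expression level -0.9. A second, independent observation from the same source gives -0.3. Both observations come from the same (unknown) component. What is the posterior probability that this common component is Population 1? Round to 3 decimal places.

By Bayes' theorem, P(k | x) = P(Z=k) f_k(x) / Σ_j P(Z=j) f_j(x).
Since both observations come from the same component, the likelihood for component k is f_k(x₁)·f_k(x₂).
  L_1 = [0.375475] × [0.425414] = 0.159732
  L_2 = [0.132482] × [0.22738] = 0.0301237
  L_3 = [0.000297923] × [0.00514303] = 1.53223e-06
  L_4 = [1.84456e-38] × [7.08295e-33] = 1.3065e-70
Prior × likelihood for each component:
  P(Z=1)·L_1 = 0.16 × 0.159732 = 0.0255572
  P(Z=2)·L_2 = 0.45 × 0.0301237 = 0.0135557
  P(Z=3)·L_3 = 0.16 × 1.53223e-06 = 2.45156e-07
  P(Z=4)·L_4 = 0.23 × 1.3065e-70 = 3.00494e-71
Evidence: 0.0255572 + 0.0135557 + 2.45156e-07 + 3.00494e-71 = 0.0391131
P(Population 1 | x₁, x₂) ≈ 0.653

0.653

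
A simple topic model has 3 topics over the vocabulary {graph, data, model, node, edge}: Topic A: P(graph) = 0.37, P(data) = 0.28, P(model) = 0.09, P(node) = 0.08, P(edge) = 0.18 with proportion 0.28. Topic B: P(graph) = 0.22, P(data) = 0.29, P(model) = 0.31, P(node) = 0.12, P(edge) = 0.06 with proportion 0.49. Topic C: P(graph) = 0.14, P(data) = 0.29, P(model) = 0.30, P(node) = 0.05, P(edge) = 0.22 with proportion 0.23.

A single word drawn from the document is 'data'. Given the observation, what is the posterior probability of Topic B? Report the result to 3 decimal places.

The responsibility of component k is π_k f_k(x) divided by Σ_j π_j f_j(x).
Evaluate each component's likelihood at the observed value:
  p_A = P(data | comp) = 0.28
  p_B = P(data | comp) = 0.29
  p_C = P(data | comp) = 0.29
Weight by the priors:
  π_A·p_A = 0.28 × 0.28 = 0.0784
  π_B·p_B = 0.49 × 0.29 = 0.1421
  π_C·p_C = 0.23 × 0.29 = 0.0667
Normaliser: 0.0784 + 0.1421 + 0.0667 = 0.2872
P(Topic B | data) ≈ 0.495

0.495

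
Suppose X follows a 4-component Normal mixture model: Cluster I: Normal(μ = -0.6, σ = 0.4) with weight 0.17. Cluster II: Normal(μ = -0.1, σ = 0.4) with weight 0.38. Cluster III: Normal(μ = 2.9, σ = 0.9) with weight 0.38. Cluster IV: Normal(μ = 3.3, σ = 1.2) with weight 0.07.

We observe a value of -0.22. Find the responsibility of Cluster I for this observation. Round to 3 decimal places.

0.229

The responsibility of component k is P(Z=k) f_k(x) divided by Σ_j P(Z=j) f_j(x).
Evaluate each component's likelihood at the observed value:
  p_I = (1/(0.4·√(2π)))·exp(−(-0.22−-0.6)²/(2·0.4²)) = 0.997356·exp(-0.45125) = 0.635148
  p_II = (1/(0.4·√(2π)))·exp(−(-0.22−-0.1)²/(2·0.4²)) = 0.997356·exp(-0.04500) = 0.95347
  p_III = (1/(0.9·√(2π)))·exp(−(-0.22−2.9)²/(2·0.9²)) = 0.443269·exp(-6.00889) = 0.00108903
  p_IV = (1/(1.2·√(2π)))·exp(−(-0.22−3.3)²/(2·1.2²)) = 0.332452·exp(-4.30222) = 0.00450088
Multiply by the mixture weights:
  P(Z=I)·p_I = 0.17 × 0.635148 = 0.107975
  P(Z=II)·p_II = 0.38 × 0.95347 = 0.362318
  P(Z=III)·p_III = 0.38 × 0.00108903 = 0.000413832
  P(Z=IV)·p_IV = 0.07 × 0.00450088 = 0.000315062
Normaliser: 0.107975 + 0.362318 + 0.000413832 + 0.000315062 = 0.471022
P(Cluster I | the observation) = 0.107975 / 0.471022 ≈ 0.229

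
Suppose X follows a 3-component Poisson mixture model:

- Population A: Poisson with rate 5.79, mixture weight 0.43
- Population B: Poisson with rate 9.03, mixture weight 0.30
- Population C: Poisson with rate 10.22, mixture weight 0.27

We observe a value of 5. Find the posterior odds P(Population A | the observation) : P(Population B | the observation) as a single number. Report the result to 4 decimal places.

3.9666

Only the two components matter; the odds are (π_i f_i(x)) / (π_j f_j(x)).
Evaluate each component's likelihood at the observed value:
  L_A = 0.165824
  L_B = 0.0599209
  L_C = 0.0338519
Posterior odds = (π_A·L_A) / (π_B·L_B) = (0.43·0.165824) / (0.30·0.0599209) = 0.0713042 / 0.0179763 ≈ 3.9666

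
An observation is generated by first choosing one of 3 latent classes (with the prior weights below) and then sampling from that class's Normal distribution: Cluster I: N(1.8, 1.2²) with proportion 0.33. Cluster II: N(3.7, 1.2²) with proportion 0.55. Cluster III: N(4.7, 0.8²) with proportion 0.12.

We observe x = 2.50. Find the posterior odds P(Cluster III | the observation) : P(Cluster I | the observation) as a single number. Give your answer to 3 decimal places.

0.015

Posterior odds = (w_i f_i(x)) / (w_j f_j(x)); the normalising sum cancels.
Evaluate each component's likelihood at the observed value:
  p_I = (1/(1.2·√(2π)))·exp(−(2.50−1.8)²/(2·1.2²)) = 0.332452·exp(-0.17014) = 0.280439
  p_II = (1/(1.2·√(2π)))·exp(−(2.50−3.7)²/(2·1.2²)) = 0.332452·exp(-0.50000) = 0.201642
  p_III = (1/(0.8·√(2π)))·exp(−(2.50−4.7)²/(2·0.8²)) = 0.498678·exp(-3.78125) = 0.011367
0.00136403 / 0.0925449 ≈ 0.015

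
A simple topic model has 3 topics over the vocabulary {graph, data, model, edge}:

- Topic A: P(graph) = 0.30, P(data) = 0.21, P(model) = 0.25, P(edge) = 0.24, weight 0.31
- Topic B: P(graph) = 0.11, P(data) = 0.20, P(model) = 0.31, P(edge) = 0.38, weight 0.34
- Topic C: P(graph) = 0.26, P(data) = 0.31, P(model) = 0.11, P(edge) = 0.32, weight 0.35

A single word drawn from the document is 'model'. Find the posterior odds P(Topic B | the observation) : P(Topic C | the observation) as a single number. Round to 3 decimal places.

2.738

Only the two components matter; the odds are (π_i f_i(x)) / (π_j f_j(x)).
Component likelihoods at x = 'model':
  p_A = P(model | comp) = 0.25
  p_B = P(model | comp) = 0.31
  p_C = P(model | comp) = 0.11
Odds = (0.34/0.35) × (0.31/0.11) = 0.971429 × 2.81818 ≈ 2.738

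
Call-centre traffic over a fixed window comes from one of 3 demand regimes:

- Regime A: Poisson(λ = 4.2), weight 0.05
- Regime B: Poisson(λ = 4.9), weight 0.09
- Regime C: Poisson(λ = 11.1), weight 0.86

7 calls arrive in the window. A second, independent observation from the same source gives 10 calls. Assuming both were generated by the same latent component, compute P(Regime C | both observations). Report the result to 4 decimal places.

By Bayes' theorem, P(k | x) = π_k f_k(x) / Σ_j π_j f_j(x).
Since both observations come from the same component, the likelihood for component k is f_k(x₁)·f_k(x₂).
  L_A = [0.0685927] × [0.00705819] = 0.00048414
  L_B = [0.100207] × [0.016374] = 0.00164079
  L_C = [0.0622532] × [0.118249] = 0.00736139
Prior × likelihood for each component:
  π_A·L_A = 0.05 × 0.00048414 = 2.4207e-05
  π_B·L_B = 0.09 × 0.00164079 = 0.000147671
  π_C·L_C = 0.86 × 0.00736139 = 0.00633079
Evidence: 2.4207e-05 + 0.000147671 + 0.00633079 = 0.00650267
Responsibility of Regime C: 0.00633079 / 0.00650267 ≈ 0.9736

0.9736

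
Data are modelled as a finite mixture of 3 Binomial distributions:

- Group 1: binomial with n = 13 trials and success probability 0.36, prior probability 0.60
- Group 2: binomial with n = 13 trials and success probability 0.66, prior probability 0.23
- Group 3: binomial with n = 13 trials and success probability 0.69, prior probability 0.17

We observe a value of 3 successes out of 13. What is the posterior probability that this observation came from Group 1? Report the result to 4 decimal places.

The responsibility of component k is π_k f_k(x) divided by Σ_j π_j f_j(x).
Component likelihoods at x = 3 successes out of 13:
  L_1 = 0.153841
  L_2 = 0.00169741
  L_3 = 0.00077007
Prior × likelihood for each component:
  π_1·L_1 = 0.60 × 0.153841 = 0.0923049
  π_2·L_2 = 0.23 × 0.00169741 = 0.000390405
  π_3·L_3 = 0.17 × 0.00077007 = 0.000130912
Marginal: 0.0923049 + 0.000390405 + 0.000130912 = 0.0928262
Responsibility of Group 1: 0.0923049 / 0.0928262 ≈ 0.9944

0.9944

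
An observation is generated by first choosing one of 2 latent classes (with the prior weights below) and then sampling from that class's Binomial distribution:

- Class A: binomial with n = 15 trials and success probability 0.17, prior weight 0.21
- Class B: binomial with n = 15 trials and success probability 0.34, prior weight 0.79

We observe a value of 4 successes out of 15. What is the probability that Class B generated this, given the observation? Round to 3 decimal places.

Posterior ∝ prior × likelihood, so P(k | x) ∝ π_k f_k(x); normalise over all components.
Binomial probabilities:
  p_A = 0.146821
  p_B = 0.188813
Unnormalised posteriors:
  π_A·p_A = 0.21 × 0.146821 = 0.0308324
  π_B·p_B = 0.79 × 0.188813 = 0.149162
Evidence: 0.0308324 + 0.149162 = 0.179995
P(Class B | the observation) ≈ 0.829

0.829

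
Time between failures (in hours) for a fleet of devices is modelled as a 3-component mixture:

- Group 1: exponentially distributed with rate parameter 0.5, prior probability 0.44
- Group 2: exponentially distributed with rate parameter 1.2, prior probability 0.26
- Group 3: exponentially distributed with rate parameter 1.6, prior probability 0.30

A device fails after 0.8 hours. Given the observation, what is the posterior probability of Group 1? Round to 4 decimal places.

0.3683

P(component k | x) = w_k·f_k(x) / marginal(x), where marginal(x) = Σ_j w_j·f_j(x).
Evaluate each component's likelihood at the observed value:
  p_1 = 0.5·e^(−0.5·0.8) = 0.5·e^(−0.4000) = 0.33516
  p_2 = 1.2·e^(−1.2·0.8) = 1.2·e^(−0.9600) = 0.459471
  p_3 = 1.6·e^(−1.6·0.8) = 1.6·e^(−1.2800) = 0.44486
Unnormalised posteriors:
  w_1·p_1 = 0.44 × 0.33516 = 0.14747
  w_2·p_2 = 0.26 × 0.459471 = 0.119463
  w_3·p_3 = 0.30 × 0.44486 = 0.133458
Evidence: 0.14747 + 0.119463 + 0.133458 = 0.400391
Responsibility of Group 1: 0.14747 / 0.400391 ≈ 0.3683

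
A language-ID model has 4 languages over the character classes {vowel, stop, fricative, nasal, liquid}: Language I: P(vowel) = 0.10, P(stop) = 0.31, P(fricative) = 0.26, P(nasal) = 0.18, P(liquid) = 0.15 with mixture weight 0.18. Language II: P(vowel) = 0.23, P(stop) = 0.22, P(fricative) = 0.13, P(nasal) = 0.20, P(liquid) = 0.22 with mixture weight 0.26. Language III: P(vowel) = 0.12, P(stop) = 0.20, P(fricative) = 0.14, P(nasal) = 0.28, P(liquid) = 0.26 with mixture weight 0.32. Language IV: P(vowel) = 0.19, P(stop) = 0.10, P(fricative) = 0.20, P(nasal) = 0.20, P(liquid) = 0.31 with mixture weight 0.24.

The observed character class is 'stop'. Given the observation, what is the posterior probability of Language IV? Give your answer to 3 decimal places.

0.119

Apply Bayes' rule: the posterior for each component is proportional to its prior times its likelihood at x.
Evaluate each component's likelihood at the observed value:
  L_I = P(stop | comp) = 0.31
  L_II = P(stop | comp) = 0.22
  L_III = P(stop | comp) = 0.20
  L_IV = P(stop | comp) = 0.10
Prior × likelihood for each component:
  P(Z=I)·L_I = 0.18 × 0.31 = 0.0558
  P(Z=II)·L_II = 0.26 × 0.22 = 0.0572
  P(Z=III)·L_III = 0.32 × 0.2 = 0.064
  P(Z=IV)·L_IV = 0.24 × 0.1 = 0.024
Normaliser: 0.0558 + 0.0572 + 0.064 + 0.024 = 0.201
Responsibility of Language IV: 0.024 / 0.201 ≈ 0.119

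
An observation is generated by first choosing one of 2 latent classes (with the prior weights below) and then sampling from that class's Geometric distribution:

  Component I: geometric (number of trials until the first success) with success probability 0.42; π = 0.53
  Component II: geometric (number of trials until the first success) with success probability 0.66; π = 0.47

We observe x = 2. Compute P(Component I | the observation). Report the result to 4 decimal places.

Apply Bayes' rule: the posterior for each component is proportional to its prior times its likelihood at x.
Evaluate each component's likelihood at the observed value:
  L_I = 0.42·(1−0.42)^1 = 0.42·0.58 = 0.2436
  L_II = 0.66·(1−0.66)^1 = 0.66·0.34 = 0.2244
Weight by the priors:
  w_I·L_I = 0.53 × 0.2436 = 0.129108
  w_II·L_II = 0.47 × 0.2244 = 0.105468
Evidence: 0.129108 + 0.105468 = 0.234576
Responsibility of Component I: 0.129108 / 0.234576 ≈ 0.5504

0.5504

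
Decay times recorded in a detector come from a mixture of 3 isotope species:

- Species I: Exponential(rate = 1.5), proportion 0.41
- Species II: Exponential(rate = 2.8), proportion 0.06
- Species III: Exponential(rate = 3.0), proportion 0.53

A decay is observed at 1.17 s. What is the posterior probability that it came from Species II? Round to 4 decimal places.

P(component k | x) = π_k·f_k(x) / marginal(x), where marginal(x) = Σ_j π_j·f_j(x).
Evaluate each component's likelihood at the observed value:
  f_I = 0.259361
  f_II = 0.105781
  f_III = 0.0896907
Unnormalised posteriors:
  π_I·f_I = 0.41 × 0.259361 = 0.106338
  π_II·f_II = 0.06 × 0.105781 = 0.00634688
  π_III·f_III = 0.53 × 0.0896907 = 0.0475361
Denominator: 0.106338 + 0.00634688 + 0.0475361 = 0.160221
P(Species II | the observation) = 0.00634688 / 0.160221 ≈ 0.0396

0.0396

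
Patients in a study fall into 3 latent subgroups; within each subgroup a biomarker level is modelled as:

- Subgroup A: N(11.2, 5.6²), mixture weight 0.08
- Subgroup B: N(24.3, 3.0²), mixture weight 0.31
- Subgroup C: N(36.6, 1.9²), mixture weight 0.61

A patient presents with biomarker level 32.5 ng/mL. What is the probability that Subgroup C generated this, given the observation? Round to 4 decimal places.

0.9267

Apply Bayes' rule: the posterior for each component is proportional to its prior times its likelihood at x.
Evaluate each component's likelihood at the observed value:
  p_A = (1/(5.6·√(2π)))·exp(−(32.5−11.2)²/(2·5.6²)) = 0.071240·exp(-7.23358) = 5.14303e-05
  p_B = (1/(3.0·√(2π)))·exp(−(32.5−24.3)²/(2·3.0²)) = 0.132981·exp(-3.73556) = 0.00317291
  p_C = (1/(1.9·√(2π)))·exp(−(32.5−36.6)²/(2·1.9²)) = 0.209970·exp(-2.32825) = 0.0204648
Unnormalised posteriors:
  π_A·p_A = 0.08 × 5.14303e-05 = 4.11442e-06
  π_B·p_B = 0.31 × 0.00317291 = 0.000983602
  π_C·p_C = 0.61 × 0.0204648 = 0.0124835
Marginal: 4.11442e-06 + 0.000983602 + 0.0124835 = 0.0134713
P(Subgroup C | 32.5 ng/mL) ≈ 0.9267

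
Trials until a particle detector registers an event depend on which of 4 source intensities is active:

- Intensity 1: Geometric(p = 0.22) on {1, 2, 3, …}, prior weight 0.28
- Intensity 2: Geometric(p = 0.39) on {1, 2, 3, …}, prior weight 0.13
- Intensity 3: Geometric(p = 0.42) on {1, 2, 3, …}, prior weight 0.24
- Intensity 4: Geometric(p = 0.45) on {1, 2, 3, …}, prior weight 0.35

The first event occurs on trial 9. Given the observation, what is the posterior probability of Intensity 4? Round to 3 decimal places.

0.110

P(component k | x) = π_k·f_k(x) / marginal(x), where marginal(x) = Σ_j π_j·f_j(x).
Component likelihoods at x = 9:
  f_1 = 0.22·(1−0.22)^8 = 0.22·0.137011 = 0.0301425
  f_2 = 0.39·(1−0.39)^8 = 0.39·0.0191707 = 0.00747659
  f_3 = 0.42·(1−0.42)^8 = 0.42·0.0128063 = 0.00537865
  f_4 = 0.45·(1−0.45)^8 = 0.45·0.00837339 = 0.00376803
Prior × likelihood for each component:
  π_1·f_1 = 0.28 × 0.0301425 = 0.0084399
  π_2·f_2 = 0.13 × 0.00747659 = 0.000971956
  π_3·f_3 = 0.24 × 0.00537865 = 0.00129088
  π_4·f_4 = 0.35 × 0.00376803 = 0.00131881
Denominator: 0.0084399 + 0.000971956 + 0.00129088 + 0.00131881 = 0.0120215
So the posterior for Intensity 4 is 0.00131881 / 0.0120215 ≈ 0.110.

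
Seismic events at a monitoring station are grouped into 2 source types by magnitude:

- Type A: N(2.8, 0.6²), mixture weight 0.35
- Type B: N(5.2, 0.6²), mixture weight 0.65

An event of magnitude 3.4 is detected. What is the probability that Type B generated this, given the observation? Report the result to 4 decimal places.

By Bayes' theorem, P(k | x) = w_k f_k(x) / Σ_j w_j f_j(x).
Normal densities:
  p_A = 0.403285
  p_B = 0.00738641
Weight by the priors:
  w_A·p_A = 0.35 × 0.403285 = 0.14115
  w_B·p_B = 0.65 × 0.00738641 = 0.00480117
Marginal: 0.14115 + 0.00480117 = 0.145951
So the posterior for Type B is 0.00480117 / 0.145951 ≈ 0.0329.

0.0329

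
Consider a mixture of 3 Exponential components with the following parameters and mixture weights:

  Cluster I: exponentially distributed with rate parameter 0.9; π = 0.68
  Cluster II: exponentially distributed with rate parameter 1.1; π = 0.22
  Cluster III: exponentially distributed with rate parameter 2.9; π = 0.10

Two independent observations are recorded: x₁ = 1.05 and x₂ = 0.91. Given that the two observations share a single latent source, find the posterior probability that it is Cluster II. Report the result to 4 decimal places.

Apply Bayes' rule: the posterior for each component is proportional to its prior times its likelihood at x.
Since both observations come from the same component, the likelihood for component k is f_k(x₁)·f_k(x₂).
  p_I = [0.9·e^(−0.9·1.05) = 0.9·e^(−0.9450) = 0.349812] × [0.396785] = 0.1388
  p_II = [1.1·e^(−1.1·1.05) = 1.1·e^(−1.1550) = 0.346563] × [0.404263] = 0.140103
  p_III = [2.9·e^(−2.9·1.05) = 2.9·e^(−3.0450) = 0.138029] × [0.207155] = 0.0285934
Multiply by the mixture weights:
  π_I·p_I = 0.68 × 0.1388 = 0.094384
  π_II·p_II = 0.22 × 0.140103 = 0.0308226
  π_III·p_III = 0.10 × 0.0285934 = 0.00285934
Marginal: 0.094384 + 0.0308226 + 0.00285934 = 0.128066
P(Cluster II | data) = 0.0308226 / 0.128066 ≈ 0.2407

0.2407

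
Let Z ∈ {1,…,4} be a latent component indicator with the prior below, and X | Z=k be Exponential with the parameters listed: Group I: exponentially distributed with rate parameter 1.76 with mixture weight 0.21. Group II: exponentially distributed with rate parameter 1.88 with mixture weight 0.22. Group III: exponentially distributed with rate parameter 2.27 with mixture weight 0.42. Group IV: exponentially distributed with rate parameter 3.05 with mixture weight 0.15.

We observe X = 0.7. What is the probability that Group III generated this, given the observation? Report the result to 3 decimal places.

The responsibility of component k is π_k f_k(x) divided by Σ_j π_j f_j(x).
Exponential densities:
  p_I = 0.513407
  p_II = 0.504227
  p_III = 0.463374
  p_IV = 0.360646
Unnormalised posteriors:
  π_I·p_I = 0.21 × 0.513407 = 0.107815
  π_II·p_II = 0.22 × 0.504227 = 0.11093
  π_III·p_III = 0.42 × 0.463374 = 0.194617
  π_IV·p_IV = 0.15 × 0.360646 = 0.0540969
Marginal: 0.107815 + 0.11093 + 0.194617 + 0.0540969 = 0.46746
P(Group III | 0.7) ≈ 0.416

0.416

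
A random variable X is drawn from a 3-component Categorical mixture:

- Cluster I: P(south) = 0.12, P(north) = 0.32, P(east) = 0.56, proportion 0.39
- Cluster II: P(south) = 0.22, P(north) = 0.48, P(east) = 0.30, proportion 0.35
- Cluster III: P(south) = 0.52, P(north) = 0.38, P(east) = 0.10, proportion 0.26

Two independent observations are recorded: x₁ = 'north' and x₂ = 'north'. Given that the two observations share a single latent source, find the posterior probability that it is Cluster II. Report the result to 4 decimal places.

0.5100

The responsibility of component k is π_k f_k(x) divided by Σ_j π_j f_j(x).
Since both observations come from the same component, the likelihood for component k is f_k(x₁)·f_k(x₂).
  L_I = [P(north | comp) = 0.32] × [0.32] = 0.1024
  L_II = [P(north | comp) = 0.48] × [0.48] = 0.2304
  L_III = [P(north | comp) = 0.38] × [0.38] = 0.1444
Prior × likelihood for each component:
  π_I·L_I = 0.39 × 0.1024 = 0.039936
  π_II·L_II = 0.35 × 0.2304 = 0.08064
  π_III·L_III = 0.26 × 0.1444 = 0.037544
Evidence: 0.039936 + 0.08064 + 0.037544 = 0.15812
Responsibility of Cluster II: 0.08064 / 0.15812 ≈ 0.5100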